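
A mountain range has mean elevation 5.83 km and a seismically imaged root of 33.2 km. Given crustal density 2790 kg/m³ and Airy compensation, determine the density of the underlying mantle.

Airy balance: ρ_c h = (ρ_m − ρ_c) r → ρ_m = ρ_c (1 + h/r).
ρ_m = 2790 × (1 + 5.83 km/33.2 km) = 3280 kg/m³.

3280 kg/m³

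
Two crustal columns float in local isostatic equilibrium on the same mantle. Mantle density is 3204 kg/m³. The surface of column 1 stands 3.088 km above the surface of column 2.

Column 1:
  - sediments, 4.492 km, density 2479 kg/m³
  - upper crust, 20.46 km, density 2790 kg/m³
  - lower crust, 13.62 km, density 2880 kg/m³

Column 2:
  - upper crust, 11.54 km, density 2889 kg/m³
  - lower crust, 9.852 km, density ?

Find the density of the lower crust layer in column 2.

2940 kg/m³

Take the compensation level at the base of the deeper column (depth z_c below the surface of column 1) and equate Σ ρ_i t_i down to z_c; mantle fills any gap and the z_c terms cancel.
Column 1: 4.492×2479 + 20.46×2790 + 13.62×2880 + (z_c − 38.572)×3204
Column 2: 3.088×0 + 11.54×2889 + 9.852×ρ + (z_c − 3.088 − 21.392)×3204
The z_c×3204 term appears on both sides and cancels. Collect the known terms of each column as K = Σ(ρt)_known − 3204 × (depth of known layers): K_1 = 107444.668 − 3204×38.572 = −16140.02; K_2 = 33339.06 − 3204×(3.088 + 21.392) = −45094.86.
Balance: K_1 = K_2 + 9.852×ρ, so ρ = (K_1 − K_2)/9.852 = 28954.8/9.852 = 2940 kg/m³.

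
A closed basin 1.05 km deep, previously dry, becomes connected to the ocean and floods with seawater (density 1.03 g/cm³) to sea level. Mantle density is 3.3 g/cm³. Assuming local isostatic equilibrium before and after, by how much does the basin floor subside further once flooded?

0.476 km

After flooding the water column is d + s deep. Its weight must equal the weight of mantle displaced by the extra subsidence s: (d + s) ρ_w = s ρ_m.
s = d ρ_w / (ρ_m − ρ_w) = 1.05 km × 1.03/(3.3 − 1.03) = 0.476 km.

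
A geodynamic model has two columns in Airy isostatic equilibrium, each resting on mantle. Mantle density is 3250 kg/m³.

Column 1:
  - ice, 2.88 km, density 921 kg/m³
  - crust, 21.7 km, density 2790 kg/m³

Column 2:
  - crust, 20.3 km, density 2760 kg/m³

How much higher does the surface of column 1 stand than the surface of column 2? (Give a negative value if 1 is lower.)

2.07 km

For any compensation level in the mantle, the mantle terms cancel and isostasy reduces to e = (Σt_1 − Σt_2) − (Σ(ρt)_1 − Σ(ρt)_2) / ρ_m.
Σt_1 = 24.58 km; Σt_2 = 20.3 km; Σ(ρt)_1 = 63195.48; Σ(ρt)_2 = 56028 (in km·kg/m³).
e = (24.58 − 20.3) − (63195.48 − 56028) / 3250 = 2.07 km.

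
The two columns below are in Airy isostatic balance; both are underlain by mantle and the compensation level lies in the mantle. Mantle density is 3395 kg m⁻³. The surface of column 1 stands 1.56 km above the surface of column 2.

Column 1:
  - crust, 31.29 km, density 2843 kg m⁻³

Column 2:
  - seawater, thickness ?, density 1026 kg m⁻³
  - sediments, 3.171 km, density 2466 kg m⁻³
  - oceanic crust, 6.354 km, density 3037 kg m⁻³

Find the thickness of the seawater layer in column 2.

2.85 km

Take the compensation level at the base of the deeper column (depth z_c below the surface of column 1) and equate Σ ρ_i t_i down to z_c; mantle fills any gap and the z_c terms cancel.
Column 1: 31.29×2843 + (z_c − 31.29)×3395
Column 2: 1.56×0 + x×1026 + 3.171×2466 + 6.354×3037 + (z_c − 1.56 − 9.525 − x)×3395
The z_c×3395 term appears on both sides and cancels. Collect the known terms of each column as K = Σ(ρt)_known − 3395 × (depth of known layers): K_1 = 88957.47 − 3395×31.29 = −17272.08; K_2 = 27116.784 − 3395×(1.56 + 9.525) = −10516.791.
Balance: K_1 = K_2 − x×(3395 − 1026), so x = (K_2 − K_1)/(3395 − 1026) = 6755.29/2369 = 2.85 km.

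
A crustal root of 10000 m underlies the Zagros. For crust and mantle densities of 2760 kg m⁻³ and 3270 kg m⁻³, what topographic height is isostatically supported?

1850 m

Equating mass per unit area of the two columns: ρ_c h = (ρ_m − ρ_c) r.
h = r (ρ_m − ρ_c) / ρ_c = 10000 m × (3270 − 2760) / 2760 = 1850 m.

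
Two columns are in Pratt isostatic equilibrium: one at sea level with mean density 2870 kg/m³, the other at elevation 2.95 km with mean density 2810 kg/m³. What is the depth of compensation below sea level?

138 km

ρ_ref D = ρ (D + h) → D (ρ_ref − ρ) = ρ h.
D = ρ h/(ρ_ref − ρ) = 2810 × 2.95 km/(2870 − 2810) = 138 km.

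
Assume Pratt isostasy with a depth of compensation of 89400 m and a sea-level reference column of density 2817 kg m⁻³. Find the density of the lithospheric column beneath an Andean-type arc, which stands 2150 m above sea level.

Pratt balance: ρ_ref D = ρ (D + h).
ρ = ρ_ref D/(D + h) = 2817 × 89400 m/(89400 m + 2150 m) = 2750 kg m⁻³.

2750 kg m⁻³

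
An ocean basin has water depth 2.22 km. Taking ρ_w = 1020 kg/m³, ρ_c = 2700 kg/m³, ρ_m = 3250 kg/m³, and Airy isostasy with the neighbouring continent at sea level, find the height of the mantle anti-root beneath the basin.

Equating mass per unit area of the two columns: replacing crust with seawater at the top is compensated by replacing crust with mantle at the base: d (ρ_c − ρ_w) = a (ρ_m − ρ_c).
a = d (ρ_c − ρ_w)/(ρ_m − ρ_c) = 2.22 km × 1680/550 = 6.78 km.

6.78 km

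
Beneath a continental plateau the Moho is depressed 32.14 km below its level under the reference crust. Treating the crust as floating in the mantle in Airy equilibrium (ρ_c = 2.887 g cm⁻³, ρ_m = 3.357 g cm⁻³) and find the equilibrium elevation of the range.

5.23 km

Isostatic balance requires: ρ_c h = (ρ_m − ρ_c) r.
h = r (ρ_m − ρ_c) / ρ_c = 32.14 km × (3.357 − 2.887) / 2.887 = 5.23 km.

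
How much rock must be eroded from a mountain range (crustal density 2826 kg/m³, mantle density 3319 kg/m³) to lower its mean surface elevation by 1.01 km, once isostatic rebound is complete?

6.8 km

Net drop Δ = e − u = e − e ρ_c/ρ_m = e (ρ_m − ρ_c)/ρ_m.
e = Δ ρ_m/(ρ_m − ρ_c) = 1.01 km × 3319/493 = 6.8 km.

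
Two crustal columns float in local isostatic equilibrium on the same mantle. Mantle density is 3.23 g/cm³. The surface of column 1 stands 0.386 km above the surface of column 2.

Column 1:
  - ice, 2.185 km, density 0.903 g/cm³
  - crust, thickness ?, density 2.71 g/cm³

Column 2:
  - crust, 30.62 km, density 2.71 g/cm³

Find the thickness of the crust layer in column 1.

Take the compensation level at the base of the deeper column (depth z_c below the surface of column 1) and equate Σ ρ_i t_i down to z_c; mantle fills any gap and the z_c terms cancel.
Column 1: 2.185×0.903 + x×2.71 + (z_c − 2.185 − x)×3.23
Column 2: 0.386×0 + 30.62×2.71 + (z_c − 0.386 − 30.62)×3.23
The z_c×3.23 term appears on both sides and cancels. Collect the known terms of each column as K = Σ(ρt)_known − 3.23 × (depth of known layers): K_1 = 1.973055 − 3.23×2.185 = −5.084495; K_2 = 82.9802 − 3.23×(0.386 + 30.62) = −17.16918.
Balance: K_1 − x×(3.23 − 2.71) = K_2, so x = (K_1 − K_2)/(3.23 − 2.71) = 12.0847/0.52 = 23.2 km.

23.2 km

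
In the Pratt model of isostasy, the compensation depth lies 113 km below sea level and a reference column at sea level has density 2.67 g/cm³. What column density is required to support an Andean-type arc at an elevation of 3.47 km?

Pratt balance: ρ_ref D = ρ (D + h).
ρ = ρ_ref D/(D + h) = 2.67 × 113 km/(113 km + 3.47 km) = 2.59 g/cm³.

2.59 g/cm³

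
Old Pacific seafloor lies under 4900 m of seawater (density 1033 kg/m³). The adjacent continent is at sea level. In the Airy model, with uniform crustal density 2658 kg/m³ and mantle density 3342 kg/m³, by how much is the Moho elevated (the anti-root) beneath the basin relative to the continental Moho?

Balancing pressure at the compensation depth: replacing crust with seawater at the top is compensated by replacing crust with mantle at the base: d (ρ_c − ρ_w) = a (ρ_m − ρ_c).
a = d (ρ_c − ρ_w)/(ρ_m − ρ_c) = 4900 m × 1625/684 = 11600 m.

11600 m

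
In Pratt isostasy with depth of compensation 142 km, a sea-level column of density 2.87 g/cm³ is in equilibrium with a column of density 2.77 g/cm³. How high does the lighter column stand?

5.13 km

ρ_ref D = ρ (D + h) → h = D (ρ_ref − ρ)/ρ.
h = 142 km × (2.87 − 2.77)/2.77 = 5.13 km.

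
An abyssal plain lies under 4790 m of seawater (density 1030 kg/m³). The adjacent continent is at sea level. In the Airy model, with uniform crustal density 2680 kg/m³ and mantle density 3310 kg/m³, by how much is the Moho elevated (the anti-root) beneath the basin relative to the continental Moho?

12500 m

For local isostatic compensation: replacing crust with seawater at the top is compensated by replacing crust with mantle at the base: d (ρ_c − ρ_w) = a (ρ_m − ρ_c).
a = d (ρ_c − ρ_w)/(ρ_m − ρ_c) = 4790 m × 1650/630 = 12500 m.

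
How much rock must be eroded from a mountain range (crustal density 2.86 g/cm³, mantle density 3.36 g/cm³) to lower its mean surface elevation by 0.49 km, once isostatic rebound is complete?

3.29 km

Net drop Δ = e − u = e − e ρ_c/ρ_m = e (ρ_m − ρ_c)/ρ_m.
e = Δ ρ_m/(ρ_m − ρ_c) = 0.49 km × 3.36/0.5 = 3.29 km.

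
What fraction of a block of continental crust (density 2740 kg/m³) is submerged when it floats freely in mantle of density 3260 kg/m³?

Submerged fraction = ρ_obj/ρ_fluid = 2740/3260 = 84%.

84%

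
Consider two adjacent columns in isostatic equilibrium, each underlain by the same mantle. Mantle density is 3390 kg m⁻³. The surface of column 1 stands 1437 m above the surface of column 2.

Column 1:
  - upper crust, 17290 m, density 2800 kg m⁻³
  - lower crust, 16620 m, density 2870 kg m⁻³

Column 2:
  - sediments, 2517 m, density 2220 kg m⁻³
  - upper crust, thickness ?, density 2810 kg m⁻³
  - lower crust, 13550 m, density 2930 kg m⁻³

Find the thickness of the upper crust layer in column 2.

Take the compensation level at the base of the deeper column (depth z_c below the surface of column 1) and equate Σ ρ_i t_i down to z_c; mantle fills any gap and the z_c terms cancel.
Column 1: 17290×2800 + 16620×2870 + (z_c − 33910)×3390
Column 2: 1437×0 + 2517×2220 + x×2810 + 13550×2930 + (z_c − 1437 − 16067 − x)×3390
The z_c×3390 term appears on both sides and cancels. Collect the known terms of each column as K = Σ(ρt)_known − 3390 × (depth of known layers): K_1 = 96111400 − 3390×33910 = −18843500; K_2 = 45289240 − 3390×(1437 + 16067) = −14049320.
Balance: K_1 = K_2 − x×(3390 − 2810), so x = (K_2 − K_1)/(3390 − 2810) = 4794180/580 = 8270 m.

8270 m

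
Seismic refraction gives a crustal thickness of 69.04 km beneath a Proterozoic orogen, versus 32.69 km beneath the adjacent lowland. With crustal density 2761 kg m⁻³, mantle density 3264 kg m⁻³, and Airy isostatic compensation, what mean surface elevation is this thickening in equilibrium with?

5.6 km

Excess crust Δ = 69.04 km − 32.69 km = 36.35 km, split between elevation h and root r with h + r = Δ.
Airy balance ρ_c h = (ρ_m − ρ_c) r gives r = h ρ_c/(ρ_m − ρ_c), so h (1 + ρ_c/(ρ_m − ρ_c)) = Δ, i.e. h = Δ (ρ_m − ρ_c)/ρ_m.
h = 36.35 km × 503/3264 = 5.6 km.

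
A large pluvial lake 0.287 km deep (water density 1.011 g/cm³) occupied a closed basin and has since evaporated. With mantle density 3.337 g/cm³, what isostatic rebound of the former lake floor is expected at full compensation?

0.087 km

u = d ρ_w/ρ_m = 0.287 km × 1.011/3.337 = 0.087 km.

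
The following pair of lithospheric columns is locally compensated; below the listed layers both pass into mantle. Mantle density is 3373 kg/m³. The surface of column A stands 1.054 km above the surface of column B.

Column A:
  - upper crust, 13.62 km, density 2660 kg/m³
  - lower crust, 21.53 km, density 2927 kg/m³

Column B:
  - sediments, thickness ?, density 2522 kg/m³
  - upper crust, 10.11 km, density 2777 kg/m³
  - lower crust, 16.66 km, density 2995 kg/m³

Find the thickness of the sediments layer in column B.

4.04 km

Take the compensation level at the base of the deeper column (depth z_c below the surface of column A) and equate Σ ρ_i t_i down to z_c; mantle fills any gap and the z_c terms cancel.
Column A: 13.62×2660 + 21.53×2927 + (z_c − 35.15)×3373
Column B: 1.054×0 + x×2522 + 10.11×2777 + 16.66×2995 + (z_c − 1.054 − 26.77 − x)×3373
The z_c×3373 term appears on both sides and cancels. Collect the known terms of each column as K = Σ(ρt)_known − 3373 × (depth of known layers): K_A = 99247.51 − 3373×35.15 = −19313.44; K_B = 77972.17 − 3373×(1.054 + 26.77) = −15878.182.
Balance: K_A = K_B − x×(3373 − 2522), so x = (K_B − K_A)/(3373 − 2522) = 3435.26/851 = 4.04 km.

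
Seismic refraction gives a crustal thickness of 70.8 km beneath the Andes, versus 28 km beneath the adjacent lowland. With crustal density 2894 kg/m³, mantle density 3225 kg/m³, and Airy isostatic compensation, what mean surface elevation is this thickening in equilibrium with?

4.39 km

Excess crust Δ = 70.8 km − 28 km = 42.8 km, split between elevation h and root r with h + r = Δ.
Airy balance ρ_c h = (ρ_m − ρ_c) r gives r = h ρ_c/(ρ_m − ρ_c), so h (1 + ρ_c/(ρ_m − ρ_c)) = Δ, i.e. h = Δ (ρ_m − ρ_c)/ρ_m.
h = 42.8 km × 331/3225 = 4.39 km.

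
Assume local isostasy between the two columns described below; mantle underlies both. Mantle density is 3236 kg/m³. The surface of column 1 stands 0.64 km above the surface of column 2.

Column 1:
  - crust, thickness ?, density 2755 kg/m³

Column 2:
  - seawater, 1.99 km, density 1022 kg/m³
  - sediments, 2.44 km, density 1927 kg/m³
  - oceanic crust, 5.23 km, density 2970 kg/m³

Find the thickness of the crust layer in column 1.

23 km

Take the compensation level at the base of the deeper column (depth z_c below the surface of column 1) and equate Σ ρ_i t_i down to z_c; mantle fills any gap and the z_c terms cancel.
Column 1: x×2755 + (z_c − 0 − x)×3236
Column 2: 0.64×0 + 1.99×1022 + 2.44×1927 + 5.23×2970 + (z_c − 0.64 − 9.66)×3236
The z_c×3236 term appears on both sides and cancels. Collect the known terms of each column as K = Σ(ρt)_known − 3236 × (depth of known layers): K_1 = 0 − 3236×0 = 0; K_2 = 22268.76 − 3236×(0.64 + 9.66) = −11062.04.
Balance: K_1 − x×(3236 − 2755) = K_2, so x = (K_1 − K_2)/(3236 − 2755) = 11062/481 = 23 km.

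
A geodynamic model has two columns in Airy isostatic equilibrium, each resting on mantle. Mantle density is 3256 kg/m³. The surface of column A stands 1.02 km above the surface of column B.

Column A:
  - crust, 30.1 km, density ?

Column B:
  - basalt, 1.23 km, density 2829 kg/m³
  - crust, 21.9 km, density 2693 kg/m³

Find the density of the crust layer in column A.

2720 kg/m³

Take the compensation level at the base of the deeper column (depth z_c below the surface of column A) and equate Σ ρ_i t_i down to z_c; mantle fills any gap and the z_c terms cancel.
Column A: 30.1×ρ + (z_c − 30.1)×3256
Column B: 1.02×0 + 1.23×2829 + 21.9×2693 + (z_c − 1.02 − 23.13)×3256
The z_c×3256 term appears on both sides and cancels. Collect the known terms of each column as K = Σ(ρt)_known − 3256 × (depth of known layers): K_A = 0 − 3256×30.1 = −98005.6; K_B = 62456.37 − 3256×(1.02 + 23.13) = −16176.03.
Balance: K_A + 30.1×ρ = K_B, so ρ = (K_B − K_A)/30.1 = 81829.6/30.1 = 2720 kg/m³.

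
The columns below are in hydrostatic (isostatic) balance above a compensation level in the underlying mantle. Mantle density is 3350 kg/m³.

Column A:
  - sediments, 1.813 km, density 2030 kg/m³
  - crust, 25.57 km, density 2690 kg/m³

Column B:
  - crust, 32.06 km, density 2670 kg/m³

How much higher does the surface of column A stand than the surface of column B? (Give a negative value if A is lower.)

For any compensation level in the mantle, the mantle terms cancel and isostasy reduces to e = (Σt_A − Σt_B) − (Σ(ρt)_A − Σ(ρt)_B) / ρ_m.
Σt_A = 27.383 km; Σt_B = 32.06 km; Σ(ρt)_A = 72463.69; Σ(ρt)_B = 85600.2 (in km·kg/m³).
e = (27.383 − 32.06) − (72463.69 − 85600.2) / 3350 = −0.756 km.

−0.756 km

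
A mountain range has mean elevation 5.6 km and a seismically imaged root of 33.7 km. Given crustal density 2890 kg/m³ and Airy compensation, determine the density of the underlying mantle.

3370 kg/m³

Airy balance: ρ_c h = (ρ_m − ρ_c) r → ρ_m = ρ_c (1 + h/r).
ρ_m = 2890 × (1 + 5.6 km/33.7 km) = 3370 kg/m³.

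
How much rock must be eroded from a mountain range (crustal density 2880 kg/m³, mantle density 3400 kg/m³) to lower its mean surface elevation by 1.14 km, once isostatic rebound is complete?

7.45 km

Net drop Δ = e − u = e − e ρ_c/ρ_m = e (ρ_m − ρ_c)/ρ_m.
e = Δ ρ_m/(ρ_m − ρ_c) = 1.14 km × 3400/520 = 7.45 km.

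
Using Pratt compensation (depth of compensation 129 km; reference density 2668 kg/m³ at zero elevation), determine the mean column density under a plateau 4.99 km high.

2570 kg/m³

Pratt balance: ρ_ref D = ρ (D + h).
ρ = ρ_ref D/(D + h) = 2668 × 129 km/(129 km + 4.99 km) = 2570 kg/m³.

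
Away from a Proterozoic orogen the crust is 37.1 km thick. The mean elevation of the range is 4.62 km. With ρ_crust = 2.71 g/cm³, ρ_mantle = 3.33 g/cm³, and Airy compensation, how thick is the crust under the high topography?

61.9 km

Root depth r = h ρ_c / (ρ_m − ρ_c) = 4.62 km × 2.71 / 0.62 = 20.19 km.
Total thickness = T + h + r = 37.1 km + 4.62 km + 20.19 km = 61.9 km.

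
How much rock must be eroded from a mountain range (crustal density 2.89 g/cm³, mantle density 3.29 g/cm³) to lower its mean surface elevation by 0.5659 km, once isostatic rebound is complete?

4.65 km

Net drop Δ = e − u = e − e ρ_c/ρ_m = e (ρ_m − ρ_c)/ρ_m.
e = Δ ρ_m/(ρ_m − ρ_c) = 0.5659 km × 3.29/0.4 = 4.65 km.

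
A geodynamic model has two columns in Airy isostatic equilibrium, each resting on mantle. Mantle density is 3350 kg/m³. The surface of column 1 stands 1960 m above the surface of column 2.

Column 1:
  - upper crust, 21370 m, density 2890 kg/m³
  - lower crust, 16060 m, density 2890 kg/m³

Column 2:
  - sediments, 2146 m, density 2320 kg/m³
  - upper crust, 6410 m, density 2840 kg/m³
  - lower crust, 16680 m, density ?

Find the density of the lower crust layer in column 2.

3040 kg/m³

Take the compensation level at the base of the deeper column (depth z_c below the surface of column 1) and equate Σ ρ_i t_i down to z_c; mantle fills any gap and the z_c terms cancel.
Column 1: 21370×2890 + 16060×2890 + (z_c − 37430)×3350
Column 2: 1960×0 + 2146×2320 + 6410×2840 + 16680×ρ + (z_c − 1960 − 25236)×3350
The z_c×3350 term appears on both sides and cancels. Collect the known terms of each column as K = Σ(ρt)_known − 3350 × (depth of known layers): K_1 = 108172700 − 3350×37430 = −17217800; K_2 = 23183120 − 3350×(1960 + 25236) = −67923480.
Balance: K_1 = K_2 + 16680×ρ, so ρ = (K_1 − K_2)/16680 = 50705700/16680 = 3040 kg/m³.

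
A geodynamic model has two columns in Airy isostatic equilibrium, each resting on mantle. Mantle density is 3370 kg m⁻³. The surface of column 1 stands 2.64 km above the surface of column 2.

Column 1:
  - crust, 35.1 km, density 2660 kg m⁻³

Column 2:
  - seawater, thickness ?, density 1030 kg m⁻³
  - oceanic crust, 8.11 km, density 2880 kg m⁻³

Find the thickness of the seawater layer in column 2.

5.15 km

Take the compensation level at the base of the deeper column (depth z_c below the surface of column 1) and equate Σ ρ_i t_i down to z_c; mantle fills any gap and the z_c terms cancel.
Column 1: 35.1×2660 + (z_c − 35.1)×3370
Column 2: 2.64×0 + x×1030 + 8.11×2880 + (z_c − 2.64 − 8.11 − x)×3370
The z_c×3370 term appears on both sides and cancels. Collect the known terms of each column as K = Σ(ρt)_known − 3370 × (depth of known layers): K_1 = 93366 − 3370×35.1 = −24921; K_2 = 23356.8 − 3370×(2.64 + 8.11) = −12870.7.
Balance: K_1 = K_2 − x×(3370 − 1030), so x = (K_2 − K_1)/(3370 − 1030) = 12050.3/2340 = 5.15 km.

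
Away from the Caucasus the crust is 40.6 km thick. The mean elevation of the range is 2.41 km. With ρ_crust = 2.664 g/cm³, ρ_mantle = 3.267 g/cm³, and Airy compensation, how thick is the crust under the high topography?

Root depth r = h ρ_c / (ρ_m − ρ_c) = 2.41 km × 2.664 / 0.603 = 10.65 km.
Total thickness = T + h + r = 40.6 km + 2.41 km + 10.65 km = 53.7 km.

53.7 km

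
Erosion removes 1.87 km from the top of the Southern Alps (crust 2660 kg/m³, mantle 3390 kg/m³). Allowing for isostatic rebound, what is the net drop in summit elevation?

Rebound u = e ρ_c/ρ_m = 1.87 km × 2660/3390 = 1.467 km.
Net surface drop = e − u = 1.87 km − 1.467 km = e (ρ_m − ρ_c)/ρ_m = 0.403 km.

0.403 km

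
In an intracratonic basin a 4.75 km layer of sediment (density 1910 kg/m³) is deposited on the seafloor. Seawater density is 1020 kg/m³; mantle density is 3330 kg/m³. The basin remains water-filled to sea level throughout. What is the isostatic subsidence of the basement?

1.83 km

Submarine loading: the sediment displaces seawater, and the subsidence is in turn flooded, so s (ρ_m − ρ_w) = t (ρ_sed − ρ_w).
s = 4.75 km × (1910 − 1020) / (3330 − 1020) = 1.83 km.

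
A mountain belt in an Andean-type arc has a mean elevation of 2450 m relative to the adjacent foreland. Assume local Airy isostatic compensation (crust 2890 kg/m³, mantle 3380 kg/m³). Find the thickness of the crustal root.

Isostatic balance requires: the weight of the topography is balanced by the buoyancy of the root, ρ_c h = (ρ_m − ρ_c) r.
r = h · ρ_c / (ρ_m − ρ_c) = 2450 m × 2890 / (3380 − 2890) = 14400 m.

14400 m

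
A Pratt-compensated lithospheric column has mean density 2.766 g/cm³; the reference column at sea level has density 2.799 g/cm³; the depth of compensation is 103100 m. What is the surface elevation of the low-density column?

1230 m

ρ_ref D = ρ (D + h) → h = D (ρ_ref − ρ)/ρ.
h = 103100 m × (2.799 − 2.766)/2.766 = 1230 m.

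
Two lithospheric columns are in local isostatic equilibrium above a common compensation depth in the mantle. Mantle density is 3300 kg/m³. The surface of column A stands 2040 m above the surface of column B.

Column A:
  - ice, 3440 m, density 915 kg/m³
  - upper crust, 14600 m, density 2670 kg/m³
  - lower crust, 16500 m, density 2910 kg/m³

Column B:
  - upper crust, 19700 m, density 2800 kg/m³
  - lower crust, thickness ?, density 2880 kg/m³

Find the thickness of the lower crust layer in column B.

17300 m

Take the compensation level at the base of the deeper column (depth z_c below the surface of column A) and equate Σ ρ_i t_i down to z_c; mantle fills any gap and the z_c terms cancel.
Column A: 3440×915 + 14600×2670 + 16500×2910 + (z_c − 34540)×3300
Column B: 2040×0 + 19700×2800 + x×2880 + (z_c − 2040 − 19700 − x)×3300
The z_c×3300 term appears on both sides and cancels. Collect the known terms of each column as K = Σ(ρt)_known − 3300 × (depth of known layers): K_A = 90144600 − 3300×34540 = −23837400; K_B = 55160000 − 3300×(2040 + 19700) = −16582000.
Balance: K_A = K_B − x×(3300 − 2880), so x = (K_B − K_A)/(3300 − 2880) = 7255400/420 = 17300 m.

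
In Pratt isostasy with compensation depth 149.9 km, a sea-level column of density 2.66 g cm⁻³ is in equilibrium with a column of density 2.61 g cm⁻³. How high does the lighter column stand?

ρ_ref D = ρ (D + h) → h = D (ρ_ref − ρ)/ρ.
h = 149.9 km × (2.66 − 2.61)/2.61 = 2.87 km.

2.87 km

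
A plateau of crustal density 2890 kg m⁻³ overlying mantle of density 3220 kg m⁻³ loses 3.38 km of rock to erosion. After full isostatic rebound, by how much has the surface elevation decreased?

0.346 km

Rebound u = e ρ_c/ρ_m = 3.38 km × 2890/3220 = 3.034 km.
Net surface drop = e − u = 3.38 km − 3.034 km = e (ρ_m − ρ_c)/ρ_m = 0.346 km.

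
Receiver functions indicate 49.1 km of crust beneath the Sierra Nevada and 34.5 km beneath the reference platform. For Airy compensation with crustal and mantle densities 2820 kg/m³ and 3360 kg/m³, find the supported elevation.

Excess crust Δ = 49.1 km − 34.5 km = 14.6 km, split between elevation h and root r with h + r = Δ.
Airy balance ρ_c h = (ρ_m − ρ_c) r gives r = h ρ_c/(ρ_m − ρ_c), so h (1 + ρ_c/(ρ_m − ρ_c)) = Δ, i.e. h = Δ (ρ_m − ρ_c)/ρ_m.
h = 14.6 km × 540/3360 = 2.35 km.

2.35 km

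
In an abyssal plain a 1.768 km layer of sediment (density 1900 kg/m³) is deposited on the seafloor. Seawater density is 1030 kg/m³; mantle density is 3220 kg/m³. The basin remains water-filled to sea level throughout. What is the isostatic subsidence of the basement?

0.702 km

Submarine loading: the sediment displaces seawater, and the subsidence is in turn flooded, so s (ρ_m − ρ_w) = t (ρ_sed − ρ_w).
s = 1.768 km × (1900 − 1030) / (3220 − 1030) = 0.702 km.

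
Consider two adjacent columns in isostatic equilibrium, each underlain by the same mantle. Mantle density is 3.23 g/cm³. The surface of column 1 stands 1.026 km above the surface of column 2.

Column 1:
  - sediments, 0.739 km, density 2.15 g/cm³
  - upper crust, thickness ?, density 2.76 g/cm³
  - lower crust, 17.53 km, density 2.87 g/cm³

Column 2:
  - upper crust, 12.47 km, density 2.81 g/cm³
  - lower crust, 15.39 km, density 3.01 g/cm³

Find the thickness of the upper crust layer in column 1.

Take the compensation level at the base of the deeper column (depth z_c below the surface of column 1) and equate Σ ρ_i t_i down to z_c; mantle fills any gap and the z_c terms cancel.
Column 1: 0.739×2.15 + x×2.76 + 17.53×2.87 + (z_c − 18.269 − x)×3.23
Column 2: 1.026×0 + 12.47×2.81 + 15.39×3.01 + (z_c − 1.026 − 27.86)×3.23
The z_c×3.23 term appears on both sides and cancels. Collect the known terms of each column as K = Σ(ρt)_known − 3.23 × (depth of known layers): K_1 = 51.89995 − 3.23×18.269 = −7.10892; K_2 = 81.3646 − 3.23×(1.026 + 27.86) = −11.93718.
Balance: K_1 − x×(3.23 − 2.76) = K_2, so x = (K_1 − K_2)/(3.23 − 2.76) = 4.82826/0.47 = 10.3 km.

10.3 km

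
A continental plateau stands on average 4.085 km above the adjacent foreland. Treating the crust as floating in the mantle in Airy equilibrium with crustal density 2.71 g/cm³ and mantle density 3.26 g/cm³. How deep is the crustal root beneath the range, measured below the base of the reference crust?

20.1 km

Isostatic balance requires: the weight of the topography is balanced by the buoyancy of the root, ρ_c h = (ρ_m − ρ_c) r.
r = h · ρ_c / (ρ_m − ρ_c) = 4.085 km × 2.71 / (3.26 − 2.71) = 20.1 km.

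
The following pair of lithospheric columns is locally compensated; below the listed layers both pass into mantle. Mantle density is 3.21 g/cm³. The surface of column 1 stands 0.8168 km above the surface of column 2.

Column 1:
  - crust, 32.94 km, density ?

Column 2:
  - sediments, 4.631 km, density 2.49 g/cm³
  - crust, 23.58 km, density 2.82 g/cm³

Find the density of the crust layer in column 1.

Take the compensation level at the base of the deeper column (depth z_c below the surface of column 1) and equate Σ ρ_i t_i down to z_c; mantle fills any gap and the z_c terms cancel.
Column 1: 32.94×ρ + (z_c − 32.94)×3.21
Column 2: 0.8168×0 + 4.631×2.49 + 23.58×2.82 + (z_c − 0.8168 − 28.211)×3.21
The z_c×3.21 term appears on both sides and cancels. Collect the known terms of each column as K = Σ(ρt)_known − 3.21 × (depth of known layers): K_1 = 0 − 3.21×32.94 = −105.7374; K_2 = 78.02679 − 3.21×(0.8168 + 28.211) = −15.152448.
Balance: K_1 + 32.94×ρ = K_2, so ρ = (K_2 − K_1)/32.94 = 90.585/32.94 = 2.75 g/cm³.

2.75 g/cm³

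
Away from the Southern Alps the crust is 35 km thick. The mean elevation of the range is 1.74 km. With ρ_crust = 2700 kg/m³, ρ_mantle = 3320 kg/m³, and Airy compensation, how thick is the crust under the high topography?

44.3 km

Root depth r = h ρ_c / (ρ_m − ρ_c) = 1.74 km × 2700 / 620 = 7.577 km.
Total thickness = T + h + r = 35 km + 1.74 km + 7.577 km = 44.3 km.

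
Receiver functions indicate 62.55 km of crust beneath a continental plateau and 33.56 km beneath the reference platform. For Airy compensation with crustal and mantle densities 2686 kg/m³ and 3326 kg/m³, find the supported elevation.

Excess crust Δ = 62.55 km − 33.56 km = 28.99 km, split between elevation h and root r with h + r = Δ.
Airy balance ρ_c h = (ρ_m − ρ_c) r gives r = h ρ_c/(ρ_m − ρ_c), so h (1 + ρ_c/(ρ_m − ρ_c)) = Δ, i.e. h = Δ (ρ_m − ρ_c)/ρ_m.
h = 28.99 km × 640/3326 = 5.58 km.

5.58 km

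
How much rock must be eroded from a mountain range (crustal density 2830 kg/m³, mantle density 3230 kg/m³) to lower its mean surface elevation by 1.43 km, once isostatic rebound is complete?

11.5 km

Net drop Δ = e − u = e − e ρ_c/ρ_m = e (ρ_m − ρ_c)/ρ_m.
e = Δ ρ_m/(ρ_m − ρ_c) = 1.43 km × 3230/400 = 11.5 km.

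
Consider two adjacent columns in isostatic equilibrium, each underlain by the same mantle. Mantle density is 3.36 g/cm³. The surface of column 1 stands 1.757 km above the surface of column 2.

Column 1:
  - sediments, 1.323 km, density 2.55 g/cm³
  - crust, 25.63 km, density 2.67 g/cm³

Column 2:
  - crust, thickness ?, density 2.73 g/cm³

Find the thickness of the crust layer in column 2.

Take the compensation level at the base of the deeper column (depth z_c below the surface of column 1) and equate Σ ρ_i t_i down to z_c; mantle fills any gap and the z_c terms cancel.
Column 1: 1.323×2.55 + 25.63×2.67 + (z_c − 26.953)×3.36
Column 2: 1.757×0 + x×2.73 + (z_c − 1.757 − 0 − x)×3.36
The z_c×3.36 term appears on both sides and cancels. Collect the known terms of each column as K = Σ(ρt)_known − 3.36 × (depth of known layers): K_1 = 71.80575 − 3.36×26.953 = −18.75633; K_2 = 0 − 3.36×(1.757 + 0) = −5.90352.
Balance: K_1 = K_2 − x×(3.36 − 2.73), so x = (K_2 − K_1)/(3.36 − 2.73) = 12.8528/0.63 = 20.4 km.

20.4 km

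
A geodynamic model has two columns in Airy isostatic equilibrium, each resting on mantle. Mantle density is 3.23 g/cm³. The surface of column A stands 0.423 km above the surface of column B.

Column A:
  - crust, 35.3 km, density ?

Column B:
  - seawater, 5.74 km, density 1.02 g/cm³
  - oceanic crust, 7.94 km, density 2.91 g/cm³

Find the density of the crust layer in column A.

2.76 g/cm³

Take the compensation level at the base of the deeper column (depth z_c below the surface of column A) and equate Σ ρ_i t_i down to z_c; mantle fills any gap and the z_c terms cancel.
Column A: 35.3×ρ + (z_c − 35.3)×3.23
Column B: 0.423×0 + 5.74×1.02 + 7.94×2.91 + (z_c − 0.423 − 13.68)×3.23
The z_c×3.23 term appears on both sides and cancels. Collect the known terms of each column as K = Σ(ρt)_known − 3.23 × (depth of known layers): K_A = 0 − 3.23×35.3 = −114.019; K_B = 28.9602 − 3.23×(0.423 + 13.68) = −16.59249.
Balance: K_A + 35.3×ρ = K_B, so ρ = (K_B − K_A)/35.3 = 97.4265/35.3 = 2.76 g/cm³.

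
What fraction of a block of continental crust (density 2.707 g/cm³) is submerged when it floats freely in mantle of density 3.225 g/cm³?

0.839

Submerged fraction = ρ_obj/ρ_fluid = 2.707/3.225 = 0.839.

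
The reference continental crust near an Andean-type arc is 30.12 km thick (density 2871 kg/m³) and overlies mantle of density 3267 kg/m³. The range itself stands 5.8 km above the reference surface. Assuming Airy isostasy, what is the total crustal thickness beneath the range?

Root depth r = h ρ_c / (ρ_m − ρ_c) = 5.8 km × 2871 / 396 = 42.05 km.
Total thickness = T + h + r = 30.12 km + 5.8 km + 42.05 km = 78 km.

78 km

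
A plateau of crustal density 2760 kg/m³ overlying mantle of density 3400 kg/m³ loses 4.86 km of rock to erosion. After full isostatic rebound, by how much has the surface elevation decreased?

0.915 km

Rebound u = e ρ_c/ρ_m = 4.86 km × 2760/3400 = 3.945 km.
Net surface drop = e − u = 4.86 km − 3.945 km = e (ρ_m − ρ_c)/ρ_m = 0.915 km.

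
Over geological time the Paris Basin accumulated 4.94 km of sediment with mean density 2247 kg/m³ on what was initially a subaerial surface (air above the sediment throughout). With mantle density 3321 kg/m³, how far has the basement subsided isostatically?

Subaerial load: s = t ρ_sed / ρ_m = 4.94 km × 2247/3321 = 3.34 km.

3.34 km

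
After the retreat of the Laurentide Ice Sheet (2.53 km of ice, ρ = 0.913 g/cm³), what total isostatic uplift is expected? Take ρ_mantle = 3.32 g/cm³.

Removing the load lets mantle flow back in; uplift u satisfies ρ_ice t = ρ_m u.
u = t ρ_ice/ρ_m = 2.53 km × 0.913/3.32 = 0.696 km.

0.696 km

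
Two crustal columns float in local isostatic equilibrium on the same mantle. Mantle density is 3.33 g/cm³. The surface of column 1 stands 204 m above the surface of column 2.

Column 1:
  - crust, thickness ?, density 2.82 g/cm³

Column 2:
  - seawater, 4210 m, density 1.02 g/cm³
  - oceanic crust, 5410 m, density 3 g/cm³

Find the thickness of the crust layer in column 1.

23900 m

Take the compensation level at the base of the deeper column (depth z_c below the surface of column 1) and equate Σ ρ_i t_i down to z_c; mantle fills any gap and the z_c terms cancel.
Column 1: x×2.82 + (z_c − 0 − x)×3.33
Column 2: 204×0 + 4210×1.02 + 5410×3 + (z_c − 204 − 9620)×3.33
The z_c×3.33 term appears on both sides and cancels. Collect the known terms of each column as K = Σ(ρt)_known − 3.33 × (depth of known layers): K_1 = 0 − 3.33×0 = 0; K_2 = 20524.2 − 3.33×(204 + 9620) = −12189.72.
Balance: K_1 − x×(3.33 − 2.82) = K_2, so x = (K_1 − K_2)/(3.33 − 2.82) = 12189.7/0.51 = 23900 m.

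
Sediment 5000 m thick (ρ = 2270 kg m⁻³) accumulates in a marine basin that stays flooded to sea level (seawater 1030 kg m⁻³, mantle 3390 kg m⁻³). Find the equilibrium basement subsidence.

Submarine loading: the sediment displaces seawater, and the subsidence is in turn flooded, so s (ρ_m − ρ_w) = t (ρ_sed − ρ_w).
s = 5000 m × (2270 − 1030) / (3390 − 1030) = 2630 m.

2630 m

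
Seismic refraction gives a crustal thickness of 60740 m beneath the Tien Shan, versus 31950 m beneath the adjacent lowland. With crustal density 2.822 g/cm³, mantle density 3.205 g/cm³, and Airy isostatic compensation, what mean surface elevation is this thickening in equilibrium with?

Excess crust Δ = 60740 m − 31950 m = 28790 m, split between elevation h and root r with h + r = Δ.
Airy balance ρ_c h = (ρ_m − ρ_c) r gives r = h ρ_c/(ρ_m − ρ_c), so h (1 + ρ_c/(ρ_m − ρ_c)) = Δ, i.e. h = Δ (ρ_m − ρ_c)/ρ_m.
h = 28790 m × 0.383/3.205 = 3440 m.

3440 m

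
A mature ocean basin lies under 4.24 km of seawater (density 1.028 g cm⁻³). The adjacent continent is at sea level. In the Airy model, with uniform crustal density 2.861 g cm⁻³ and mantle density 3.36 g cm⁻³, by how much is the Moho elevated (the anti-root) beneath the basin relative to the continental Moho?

By Archimedes' principle applied to the lithosphere: replacing crust with seawater at the top is compensated by replacing crust with mantle at the base: d (ρ_c − ρ_w) = a (ρ_m − ρ_c).
a = d (ρ_c − ρ_w)/(ρ_m − ρ_c) = 4.24 km × 1.833/0.499 = 15.6 km.

15.6 km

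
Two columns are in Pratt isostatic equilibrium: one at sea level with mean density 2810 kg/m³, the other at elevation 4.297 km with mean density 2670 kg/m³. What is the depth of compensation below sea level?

81.9 km

ρ_ref D = ρ (D + h) → D (ρ_ref − ρ) = ρ h.
D = ρ h/(ρ_ref − ρ) = 2670 × 4.297 km/(2810 − 2670) = 81.9 km.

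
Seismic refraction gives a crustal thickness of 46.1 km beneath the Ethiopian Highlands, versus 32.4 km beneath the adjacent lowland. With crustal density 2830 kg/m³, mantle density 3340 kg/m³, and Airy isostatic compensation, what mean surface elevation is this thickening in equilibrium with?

Excess crust Δ = 46.1 km − 32.4 km = 13.7 km, split between elevation h and root r with h + r = Δ.
Airy balance ρ_c h = (ρ_m − ρ_c) r gives r = h ρ_c/(ρ_m − ρ_c), so h (1 + ρ_c/(ρ_m − ρ_c)) = Δ, i.e. h = Δ (ρ_m − ρ_c)/ρ_m.
h = 13.7 km × 510/3340 = 2.09 km.

2.09 km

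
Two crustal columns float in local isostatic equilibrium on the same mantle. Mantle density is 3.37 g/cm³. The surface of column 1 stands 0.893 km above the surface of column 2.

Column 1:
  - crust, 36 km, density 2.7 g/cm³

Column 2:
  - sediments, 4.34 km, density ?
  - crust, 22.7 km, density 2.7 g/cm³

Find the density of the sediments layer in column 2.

2.01 g/cm³

Take the compensation level at the base of the deeper column (depth z_c below the surface of column 1) and equate Σ ρ_i t_i down to z_c; mantle fills any gap and the z_c terms cancel.
Column 1: 36×2.7 + (z_c − 36)×3.37
Column 2: 0.893×0 + 4.34×ρ + 22.7×2.7 + (z_c − 0.893 − 27.04)×3.37
The z_c×3.37 term appears on both sides and cancels. Collect the known terms of each column as K = Σ(ρt)_known − 3.37 × (depth of known layers): K_1 = 97.2 − 3.37×36 = −24.12; K_2 = 61.29 − 3.37×(0.893 + 27.04) = −32.84421.
Balance: K_1 = K_2 + 4.34×ρ, so ρ = (K_1 − K_2)/4.34 = 8.72421/4.34 = 2.01 g/cm³.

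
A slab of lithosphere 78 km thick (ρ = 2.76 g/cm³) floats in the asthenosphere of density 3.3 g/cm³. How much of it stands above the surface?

12.8 km

Floating equilibrium: submerged depth d = t ρ_obj/ρ_fluid = 78 km × 2.76/3.3 = 65.24 km.
Freeboard = t − d = 78 km − 65.24 km = 12.8 km.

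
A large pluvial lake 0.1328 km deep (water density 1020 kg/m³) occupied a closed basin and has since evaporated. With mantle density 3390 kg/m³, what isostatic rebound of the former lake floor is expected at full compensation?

0.04 km

u = d ρ_w/ρ_m = 0.1328 km × 1020/3390 = 0.04 km.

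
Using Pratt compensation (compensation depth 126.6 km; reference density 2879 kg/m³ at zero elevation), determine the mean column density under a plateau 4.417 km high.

2780 kg/m³

Pratt balance: ρ_ref D = ρ (D + h).
ρ = ρ_ref D/(D + h) = 2879 × 126.6 km/(126.6 km + 4.417 km) = 2780 kg/m³.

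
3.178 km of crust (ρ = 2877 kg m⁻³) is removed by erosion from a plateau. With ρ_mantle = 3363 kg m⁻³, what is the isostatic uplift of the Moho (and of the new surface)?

Unloading: uplift u = e ρ_c/ρ_m = 3.178 km × 2877/3363 = 2.72 km.

2.72 km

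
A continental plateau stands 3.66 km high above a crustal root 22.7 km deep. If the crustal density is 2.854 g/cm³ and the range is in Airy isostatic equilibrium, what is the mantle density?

3.31 g/cm³

Airy balance: ρ_c h = (ρ_m − ρ_c) r → ρ_m = ρ_c (1 + h/r).
ρ_m = 2.854 × (1 + 3.66 km/22.7 km) = 3.31 g/cm³.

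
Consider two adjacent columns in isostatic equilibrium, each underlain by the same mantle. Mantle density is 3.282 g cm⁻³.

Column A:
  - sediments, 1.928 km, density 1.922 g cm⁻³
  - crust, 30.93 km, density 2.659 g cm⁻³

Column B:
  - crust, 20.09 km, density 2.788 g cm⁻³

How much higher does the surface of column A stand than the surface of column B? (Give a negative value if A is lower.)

3.65 km

For any compensation level in the mantle, the mantle terms cancel and isostasy reduces to e = (Σt_A − Σt_B) − (Σ(ρt)_A − Σ(ρt)_B) / ρ_m.
Σt_A = 32.858 km; Σt_B = 20.09 km; Σ(ρt)_A = 85.948486; Σ(ρt)_B = 56.01092 (in km·g cm⁻³).
e = (32.858 − 20.09) − (85.948486 − 56.01092) / 3.282 = 3.65 km.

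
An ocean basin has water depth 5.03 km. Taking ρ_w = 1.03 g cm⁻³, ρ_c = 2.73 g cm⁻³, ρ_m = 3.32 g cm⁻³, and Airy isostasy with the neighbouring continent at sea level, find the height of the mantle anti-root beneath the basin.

In Airy isostatic equilibrium: replacing crust with seawater at the top is compensated by replacing crust with mantle at the base: d (ρ_c − ρ_w) = a (ρ_m − ρ_c).
a = d (ρ_c − ρ_w)/(ρ_m − ρ_c) = 5.03 km × 1.7/0.59 = 14.5 km.

14.5 km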